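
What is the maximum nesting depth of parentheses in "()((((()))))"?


Input: "()((((()))))"
Tracking depth:
  Position 0 '(': depth becomes 1
  Position 1 ')': depth becomes 0
  Position 2 '(': depth becomes 1
  Position 3 '(': depth becomes 2
  Position 4 '(': depth becomes 3
  Position 5 '(': depth becomes 4
  Position 6 '(': depth becomes 5
  Position 7 ')': depth becomes 4
  Position 8 ')': depth becomes 3
  Position 9 ')': depth becomes 2
  Position 10 ')': depth becomes 1
  Position 11 ')': depth becomes 0
Maximum depth reached: 5

5


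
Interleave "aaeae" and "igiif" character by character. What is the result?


Interleaving "aaeae" and "igiif":
  Position 0: 'a' from first, 'i' from second => "ai"
  Position 1: 'a' from first, 'g' from second => "ag"
  Position 2: 'e' from first, 'i' from second => "ei"
  Position 3: 'a' from first, 'i' from second => "ai"
  Position 4: 'e' from first, 'f' from second => "ef"
Result: aiageiaief

aiageiaief


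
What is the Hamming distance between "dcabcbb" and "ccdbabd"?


Comparing "dcabcbb" and "ccdbabd" position by position:
  Position 0: 'd' vs 'c' => differ
  Position 1: 'c' vs 'c' => same
  Position 2: 'a' vs 'd' => differ
  Position 3: 'b' vs 'b' => same
  Position 4: 'c' vs 'a' => differ
  Position 5: 'b' vs 'b' => same
  Position 6: 'b' vs 'd' => differ
Total differences (Hamming distance): 4

4


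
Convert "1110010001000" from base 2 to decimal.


Input: "1110010001000" in base 2
Positional expansion:
  Digit '1' (value 1) x 2^12 = 4096
  Digit '1' (value 1) x 2^11 = 2048
  Digit '1' (value 1) x 2^10 = 1024
  Digit '0' (value 0) x 2^9 = 0
  Digit '0' (value 0) x 2^8 = 0
  Digit '1' (value 1) x 2^7 = 128
  Digit '0' (value 0) x 2^6 = 0
  Digit '0' (value 0) x 2^5 = 0
  Digit '0' (value 0) x 2^4 = 0
  Digit '1' (value 1) x 2^3 = 8
  Digit '0' (value 0) x 2^2 = 0
  Digit '0' (value 0) x 2^1 = 0
  Digit '0' (value 0) x 2^0 = 0
Sum = 7304

7304


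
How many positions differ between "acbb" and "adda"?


Comparing "acbb" and "adda" position by position:
  Position 0: 'a' vs 'a' => same
  Position 1: 'c' vs 'd' => DIFFER
  Position 2: 'b' vs 'd' => DIFFER
  Position 3: 'b' vs 'a' => DIFFER
Positions that differ: 3

3


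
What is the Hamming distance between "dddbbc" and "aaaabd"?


Comparing "dddbbc" and "aaaabd" position by position:
  Position 0: 'd' vs 'a' => differ
  Position 1: 'd' vs 'a' => differ
  Position 2: 'd' vs 'a' => differ
  Position 3: 'b' vs 'a' => differ
  Position 4: 'b' vs 'b' => same
  Position 5: 'c' vs 'd' => differ
Total differences (Hamming distance): 5

5


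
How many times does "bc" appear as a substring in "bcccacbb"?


Searching for "bc" in "bcccacbb"
Scanning each position:
  Position 0: "bc" => MATCH
  Position 1: "cc" => no
  Position 2: "cc" => no
  Position 3: "ca" => no
  Position 4: "ac" => no
  Position 5: "cb" => no
  Position 6: "bb" => no
Total occurrences: 1

1


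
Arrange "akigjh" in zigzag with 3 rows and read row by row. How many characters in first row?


Zigzag "akigjh" into 3 rows:
Placing characters:
  'a' => row 0
  'k' => row 1
  'i' => row 2
  'g' => row 1
  'j' => row 0
  'h' => row 1
Rows:
  Row 0: "aj"
  Row 1: "kgh"
  Row 2: "i"
First row length: 2

2


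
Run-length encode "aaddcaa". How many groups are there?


Input: aaddcaa
Scanning for consecutive runs:
  Group 1: 'a' x 2 (positions 0-1)
  Group 2: 'd' x 2 (positions 2-3)
  Group 3: 'c' x 1 (positions 4-4)
  Group 4: 'a' x 2 (positions 5-6)
Total groups: 4

4


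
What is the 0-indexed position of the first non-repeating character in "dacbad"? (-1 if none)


Input: dacbad
Character frequencies:
  'a': 2
  'b': 1
  'c': 1
  'd': 2
Scanning left to right for freq == 1:
  Position 0 ('d'): freq=2, skip
  Position 1 ('a'): freq=2, skip
  Position 2 ('c'): unique! => answer = 2

2


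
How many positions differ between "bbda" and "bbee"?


Comparing "bbda" and "bbee" position by position:
  Position 0: 'b' vs 'b' => same
  Position 1: 'b' vs 'b' => same
  Position 2: 'd' vs 'e' => DIFFER
  Position 3: 'a' vs 'e' => DIFFER
Positions that differ: 2

2


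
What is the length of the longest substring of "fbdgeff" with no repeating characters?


Input: "fbdgeff"
Sliding window (track last position of each char):
  Position 0 ('f'): window [0,0] length 1 -- new best
  Position 1 ('b'): window [0,1] length 2 -- new best
  Position 2 ('d'): window [0,2] length 3 -- new best
  Position 3 ('g'): window [0,3] length 4 -- new best
  Position 4 ('e'): window [0,4] length 5 -- new best
  Position 5 ('f'): repeat (last at 0), move window start to 1
  Position 5 ('f'): window [1,5] length 5
  Position 6 ('f'): repeat (last at 5), move window start to 6
  Position 6 ('f'): window [6,6] length 1
Longest substring with no repeats: "fbdge" with length 5

5


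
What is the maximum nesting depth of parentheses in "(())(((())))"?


Input: "(())(((())))"
Tracking depth:
  Position 0 '(': depth becomes 1
  Position 1 '(': depth becomes 2
  Position 2 ')': depth becomes 1
  Position 3 ')': depth becomes 0
  Position 4 '(': depth becomes 1
  Position 5 '(': depth becomes 2
  Position 6 '(': depth becomes 3
  Position 7 '(': depth becomes 4
  Position 8 ')': depth becomes 3
  Position 9 ')': depth becomes 2
  Position 10 ')': depth becomes 1
  Position 11 ')': depth becomes 0
Maximum depth reached: 4

4


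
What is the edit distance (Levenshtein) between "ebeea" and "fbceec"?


Computing edit distance: "ebeea" -> "fbceec"
DP table:
           f    b    c    e    e    c
      0    1    2    3    4    5    6
  e   1    1    2    3    3    4    5
  b   2    2    1    2    3    4    5
  e   3    3    2    2    2    3    4
  e   4    4    3    3    2    2    3
  a   5    5    4    4    3    3    3
Edit distance = dp[5][6] = 3

3


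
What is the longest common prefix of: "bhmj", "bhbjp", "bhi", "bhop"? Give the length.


Words: bhmj, bhbjp, bhi, bhop
  Position 0: all 'b' => match
  Position 1: all 'h' => match
  Position 2: ('m', 'b', 'i', 'o') => mismatch, stop
LCP = "bh" (length 2)

2


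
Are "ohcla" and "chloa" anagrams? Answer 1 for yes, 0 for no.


Strings: "ohcla", "chloa"
Sorted first:  achlo
Sorted second: achlo
Sorted forms match => anagrams

1


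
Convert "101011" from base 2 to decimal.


Input: "101011" in base 2
Positional expansion:
  Digit '1' (value 1) x 2^5 = 32
  Digit '0' (value 0) x 2^4 = 0
  Digit '1' (value 1) x 2^3 = 8
  Digit '0' (value 0) x 2^2 = 0
  Digit '1' (value 1) x 2^1 = 2
  Digit '1' (value 1) x 2^0 = 1
Sum = 43

43


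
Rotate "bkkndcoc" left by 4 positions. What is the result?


Input: "bkkndcoc", rotate left by 4
First 4 characters: "bkkn"
Remaining characters: "dcoc"
Concatenate remaining + first: "dcoc" + "bkkn" = "dcocbkkn"

dcocbkkn


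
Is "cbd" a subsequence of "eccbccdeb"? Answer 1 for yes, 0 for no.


Check if "cbd" is a subsequence of "eccbccdeb"
Greedy scan:
  Position 0 ('e'): no match needed
  Position 1 ('c'): matches sub[0] = 'c'
  Position 2 ('c'): no match needed
  Position 3 ('b'): matches sub[1] = 'b'
  Position 4 ('c'): no match needed
  Position 5 ('c'): no match needed
  Position 6 ('d'): matches sub[2] = 'd'
  Position 7 ('e'): no match needed
  Position 8 ('b'): no match needed
All 3 characters matched => is a subsequence

1


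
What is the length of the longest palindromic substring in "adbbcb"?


Input: "adbbcb"
Checking substrings for palindromes:
  [3:6] "bcb" (len 3) => palindrome
  [2:4] "bb" (len 2) => palindrome
Longest palindromic substring: "bcb" with length 3

3


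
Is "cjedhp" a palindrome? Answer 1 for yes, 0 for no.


Input: cjedhp
Reversed: phdejc
  Compare pos 0 ('c') with pos 5 ('p'): MISMATCH
  Compare pos 1 ('j') with pos 4 ('h'): MISMATCH
  Compare pos 2 ('e') with pos 3 ('d'): MISMATCH
Result: not a palindrome

0


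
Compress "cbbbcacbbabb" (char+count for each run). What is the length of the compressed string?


Input: cbbbcacbbabb
Runs:
  'c' x 1 => "c1"
  'b' x 3 => "b3"
  'c' x 1 => "c1"
  'a' x 1 => "a1"
  'c' x 1 => "c1"
  'b' x 2 => "b2"
  'a' x 1 => "a1"
  'b' x 2 => "b2"
Compressed: "c1b3c1a1c1b2a1b2"
Compressed length: 16

16


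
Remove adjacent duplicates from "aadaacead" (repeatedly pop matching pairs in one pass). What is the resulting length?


Input: aadaacead
Stack-based adjacent duplicate removal:
  Read 'a': push. Stack: a
  Read 'a': matches stack top 'a' => pop. Stack: (empty)
  Read 'd': push. Stack: d
  Read 'a': push. Stack: da
  Read 'a': matches stack top 'a' => pop. Stack: d
  Read 'c': push. Stack: dc
  Read 'e': push. Stack: dce
  Read 'a': push. Stack: dcea
  Read 'd': push. Stack: dcead
Final stack: "dcead" (length 5)

5


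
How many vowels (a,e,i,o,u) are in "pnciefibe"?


Input: pnciefibe
Checking each character:
  'p' at position 0: consonant
  'n' at position 1: consonant
  'c' at position 2: consonant
  'i' at position 3: vowel (running total: 1)
  'e' at position 4: vowel (running total: 2)
  'f' at position 5: consonant
  'i' at position 6: vowel (running total: 3)
  'b' at position 7: consonant
  'e' at position 8: vowel (running total: 4)
Total vowels: 4

4


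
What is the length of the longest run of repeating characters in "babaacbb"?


Input: "babaacbb"
Scanning for longest run:
  Position 1 ('a'): new char, reset run to 1
  Position 2 ('b'): new char, reset run to 1
  Position 3 ('a'): new char, reset run to 1
  Position 4 ('a'): continues run of 'a', length=2
  Position 5 ('c'): new char, reset run to 1
  Position 6 ('b'): new char, reset run to 1
  Position 7 ('b'): continues run of 'b', length=2
Longest run: 'a' with length 2

2


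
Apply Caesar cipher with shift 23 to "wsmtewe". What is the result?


Caesar cipher: shift "wsmtewe" by 23
  'w' (pos 22) + 23 = pos 19 = 't'
  's' (pos 18) + 23 = pos 15 = 'p'
  'm' (pos 12) + 23 = pos 9 = 'j'
  't' (pos 19) + 23 = pos 16 = 'q'
  'e' (pos 4) + 23 = pos 1 = 'b'
  'w' (pos 22) + 23 = pos 19 = 't'
  'e' (pos 4) + 23 = pos 1 = 'b'
Result: tpjqbtb

tpjqbtb


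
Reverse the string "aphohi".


Input: aphohi
Reading characters right to left:
  Position 5: 'i'
  Position 4: 'h'
  Position 3: 'o'
  Position 2: 'h'
  Position 1: 'p'
  Position 0: 'a'
Reversed: ihohpa

ihohpa


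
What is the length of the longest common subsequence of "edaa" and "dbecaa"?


LCS of "edaa" and "dbecaa"
DP table:
           d    b    e    c    a    a
      0    0    0    0    0    0    0
  e   0    0    0    1    1    1    1
  d   0    1    1    1    1    1    1
  a   0    1    1    1    1    2    2
  a   0    1    1    1    1    2    3
LCS length = dp[4][6] = 3

3


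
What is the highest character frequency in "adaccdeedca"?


Input: adaccdeedca
Character counts:
  'a': 3
  'c': 3
  'd': 3
  'e': 2
Maximum frequency: 3

3


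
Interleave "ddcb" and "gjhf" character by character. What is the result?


Interleaving "ddcb" and "gjhf":
  Position 0: 'd' from first, 'g' from second => "dg"
  Position 1: 'd' from first, 'j' from second => "dj"
  Position 2: 'c' from first, 'h' from second => "ch"
  Position 3: 'b' from first, 'f' from second => "bf"
Result: dgdjchbf

dgdjchbf


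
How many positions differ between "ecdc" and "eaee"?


Comparing "ecdc" and "eaee" position by position:
  Position 0: 'e' vs 'e' => same
  Position 1: 'c' vs 'a' => DIFFER
  Position 2: 'd' vs 'e' => DIFFER
  Position 3: 'c' vs 'e' => DIFFER
Positions that differ: 3

3


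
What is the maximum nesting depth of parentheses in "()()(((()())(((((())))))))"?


Input: "()()(((()())(((((())))))))"
Tracking depth:
  Position 0 '(': depth becomes 1
  Position 1 ')': depth becomes 0
  Position 2 '(': depth becomes 1
  Position 3 ')': depth becomes 0
  Position 4 '(': depth becomes 1
  Position 5 '(': depth becomes 2
  Position 6 '(': depth becomes 3
  Position 7 '(': depth becomes 4
  Position 8 ')': depth becomes 3
  Position 9 '(': depth becomes 4
  Position 10 ')': depth becomes 3
  Position 11 ')': depth becomes 2
  Position 12 '(': depth becomes 3
  Position 13 '(': depth becomes 4
  Position 14 '(': depth becomes 5
  Position 15 '(': depth becomes 6
  Position 16 '(': depth becomes 7
  Position 17 '(': depth becomes 8
  Position 18 ')': depth becomes 7
  Position 19 ')': depth becomes 6
  Position 20 ')': depth becomes 5
  Position 21 ')': depth becomes 4
  Position 22 ')': depth becomes 3
  Position 23 ')': depth becomes 2
  Position 24 ')': depth becomes 1
  Position 25 ')': depth becomes 0
Maximum depth reached: 8

8


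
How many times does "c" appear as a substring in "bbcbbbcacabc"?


Searching for "c" in "bbcbbbcacabc"
Scanning each position:
  Position 0: "b" => no
  Position 1: "b" => no
  Position 2: "c" => MATCH
  Position 3: "b" => no
  Position 4: "b" => no
  Position 5: "b" => no
  Position 6: "c" => MATCH
  Position 7: "a" => no
  Position 8: "c" => MATCH
  Position 9: "a" => no
  Position 10: "b" => no
  Position 11: "c" => MATCH
Total occurrences: 4

4


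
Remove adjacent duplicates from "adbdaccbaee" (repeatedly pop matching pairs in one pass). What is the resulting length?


Input: adbdaccbaee
Stack-based adjacent duplicate removal:
  Read 'a': push. Stack: a
  Read 'd': push. Stack: ad
  Read 'b': push. Stack: adb
  Read 'd': push. Stack: adbd
  Read 'a': push. Stack: adbda
  Read 'c': push. Stack: adbdac
  Read 'c': matches stack top 'c' => pop. Stack: adbda
  Read 'b': push. Stack: adbdab
  Read 'a': push. Stack: adbdaba
  Read 'e': push. Stack: adbdabae
  Read 'e': matches stack top 'e' => pop. Stack: adbdaba
Final stack: "adbdaba" (length 7)

7


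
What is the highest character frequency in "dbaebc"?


Input: dbaebc
Character counts:
  'a': 1
  'b': 2
  'c': 1
  'd': 1
  'e': 1
Maximum frequency: 2

2


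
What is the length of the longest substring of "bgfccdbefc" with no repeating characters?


Input: "bgfccdbefc"
Sliding window (track last position of each char):
  Position 0 ('b'): window [0,0] length 1 -- new best
  Position 1 ('g'): window [0,1] length 2 -- new best
  Position 2 ('f'): window [0,2] length 3 -- new best
  Position 3 ('c'): window [0,3] length 4 -- new best
  Position 4 ('c'): repeat (last at 3), move window start to 4
  Position 4 ('c'): window [4,4] length 1
  Position 5 ('d'): window [4,5] length 2
  Position 6 ('b'): window [4,6] length 3
  Position 7 ('e'): window [4,7] length 4
  Position 8 ('f'): window [4,8] length 5 -- new best
  Position 9 ('c'): repeat (last at 4), move window start to 5
  Position 9 ('c'): window [5,9] length 5
Longest substring with no repeats: "cdbef" with length 5

5


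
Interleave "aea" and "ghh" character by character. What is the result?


Interleaving "aea" and "ghh":
  Position 0: 'a' from first, 'g' from second => "ag"
  Position 1: 'e' from first, 'h' from second => "eh"
  Position 2: 'a' from first, 'h' from second => "ah"
Result: agehah

agehah


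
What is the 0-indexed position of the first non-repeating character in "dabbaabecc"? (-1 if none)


Input: dabbaabecc
Character frequencies:
  'a': 3
  'b': 3
  'c': 2
  'd': 1
  'e': 1
Scanning left to right for freq == 1:
  Position 0 ('d'): unique! => answer = 0

0


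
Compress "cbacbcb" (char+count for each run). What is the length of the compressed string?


Input: cbacbcb
Runs:
  'c' x 1 => "c1"
  'b' x 1 => "b1"
  'a' x 1 => "a1"
  'c' x 1 => "c1"
  'b' x 1 => "b1"
  'c' x 1 => "c1"
  'b' x 1 => "b1"
Compressed: "c1b1a1c1b1c1b1"
Compressed length: 14

14


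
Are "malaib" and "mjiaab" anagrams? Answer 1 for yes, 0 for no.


Strings: "malaib", "mjiaab"
Sorted first:  aabilm
Sorted second: aabijm
Differ at position 4: 'l' vs 'j' => not anagrams

0


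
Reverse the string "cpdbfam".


Input: cpdbfam
Reading characters right to left:
  Position 6: 'm'
  Position 5: 'a'
  Position 4: 'f'
  Position 3: 'b'
  Position 2: 'd'
  Position 1: 'p'
  Position 0: 'c'
Reversed: mafbdpc

mafbdpc


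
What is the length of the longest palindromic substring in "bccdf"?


Input: "bccdf"
Checking substrings for palindromes:
  [1:3] "cc" (len 2) => palindrome
Longest palindromic substring: "cc" with length 2

2


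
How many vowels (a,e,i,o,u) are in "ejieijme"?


Input: ejieijme
Checking each character:
  'e' at position 0: vowel (running total: 1)
  'j' at position 1: consonant
  'i' at position 2: vowel (running total: 2)
  'e' at position 3: vowel (running total: 3)
  'i' at position 4: vowel (running total: 4)
  'j' at position 5: consonant
  'm' at position 6: consonant
  'e' at position 7: vowel (running total: 5)
Total vowels: 5

5


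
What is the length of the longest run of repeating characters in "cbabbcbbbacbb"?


Input: "cbabbcbbbacbb"
Scanning for longest run:
  Position 1 ('b'): new char, reset run to 1
  Position 2 ('a'): new char, reset run to 1
  Position 3 ('b'): new char, reset run to 1
  Position 4 ('b'): continues run of 'b', length=2
  Position 5 ('c'): new char, reset run to 1
  Position 6 ('b'): new char, reset run to 1
  Position 7 ('b'): continues run of 'b', length=2
  Position 8 ('b'): continues run of 'b', length=3
  Position 9 ('a'): new char, reset run to 1
  Position 10 ('c'): new char, reset run to 1
  Position 11 ('b'): new char, reset run to 1
  Position 12 ('b'): continues run of 'b', length=2
Longest run: 'b' with length 3

3


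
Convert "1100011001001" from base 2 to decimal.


Input: "1100011001001" in base 2
Positional expansion:
  Digit '1' (value 1) x 2^12 = 4096
  Digit '1' (value 1) x 2^11 = 2048
  Digit '0' (value 0) x 2^10 = 0
  Digit '0' (value 0) x 2^9 = 0
  Digit '0' (value 0) x 2^8 = 0
  Digit '1' (value 1) x 2^7 = 128
  Digit '1' (value 1) x 2^6 = 64
  Digit '0' (value 0) x 2^5 = 0
  Digit '0' (value 0) x 2^4 = 0
  Digit '1' (value 1) x 2^3 = 8
  Digit '0' (value 0) x 2^2 = 0
  Digit '0' (value 0) x 2^1 = 0
  Digit '1' (value 1) x 2^0 = 1
Sum = 6345

6345


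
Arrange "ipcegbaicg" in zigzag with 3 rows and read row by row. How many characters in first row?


Zigzag "ipcegbaicg" into 3 rows:
Placing characters:
  'i' => row 0
  'p' => row 1
  'c' => row 2
  'e' => row 1
  'g' => row 0
  'b' => row 1
  'a' => row 2
  'i' => row 1
  'c' => row 0
  'g' => row 1
Rows:
  Row 0: "igc"
  Row 1: "pebig"
  Row 2: "ca"
First row length: 3

3


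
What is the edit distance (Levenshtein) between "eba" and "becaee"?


Computing edit distance: "eba" -> "becaee"
DP table:
           b    e    c    a    e    e
      0    1    2    3    4    5    6
  e   1    1    1    2    3    4    5
  b   2    1    2    2    3    4    5
  a   3    2    2    3    2    3    4
Edit distance = dp[3][6] = 4

4


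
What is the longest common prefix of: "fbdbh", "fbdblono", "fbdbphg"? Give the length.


Words: fbdbh, fbdblono, fbdbphg
  Position 0: all 'f' => match
  Position 1: all 'b' => match
  Position 2: all 'd' => match
  Position 3: all 'b' => match
  Position 4: ('h', 'l', 'p') => mismatch, stop
LCP = "fbdb" (length 4)

4


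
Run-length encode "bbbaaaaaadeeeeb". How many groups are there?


Input: bbbaaaaaadeeeeb
Scanning for consecutive runs:
  Group 1: 'b' x 3 (positions 0-2)
  Group 2: 'a' x 6 (positions 3-8)
  Group 3: 'd' x 1 (positions 9-9)
  Group 4: 'e' x 4 (positions 10-13)
  Group 5: 'b' x 1 (positions 14-14)
Total groups: 5

5


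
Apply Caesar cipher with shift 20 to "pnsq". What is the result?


Caesar cipher: shift "pnsq" by 20
  'p' (pos 15) + 20 = pos 9 = 'j'
  'n' (pos 13) + 20 = pos 7 = 'h'
  's' (pos 18) + 20 = pos 12 = 'm'
  'q' (pos 16) + 20 = pos 10 = 'k'
Result: jhmk

jhmk


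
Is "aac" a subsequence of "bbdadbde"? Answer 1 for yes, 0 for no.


Check if "aac" is a subsequence of "bbdadbde"
Greedy scan:
  Position 0 ('b'): no match needed
  Position 1 ('b'): no match needed
  Position 2 ('d'): no match needed
  Position 3 ('a'): matches sub[0] = 'a'
  Position 4 ('d'): no match needed
  Position 5 ('b'): no match needed
  Position 6 ('d'): no match needed
  Position 7 ('e'): no match needed
Only matched 1/3 characters => not a subsequence

0


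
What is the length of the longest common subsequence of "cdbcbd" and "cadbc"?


LCS of "cdbcbd" and "cadbc"
DP table:
           c    a    d    b    c
      0    0    0    0    0    0
  c   0    1    1    1    1    1
  d   0    1    1    2    2    2
  b   0    1    1    2    3    3
  c   0    1    1    2    3    4
  b   0    1    1    2    3    4
  d   0    1    1    2    3    4
LCS length = dp[6][5] = 4

4


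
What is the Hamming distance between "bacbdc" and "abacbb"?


Comparing "bacbdc" and "abacbb" position by position:
  Position 0: 'b' vs 'a' => differ
  Position 1: 'a' vs 'b' => differ
  Position 2: 'c' vs 'a' => differ
  Position 3: 'b' vs 'c' => differ
  Position 4: 'd' vs 'b' => differ
  Position 5: 'c' vs 'b' => differ
Total differences (Hamming distance): 6

6


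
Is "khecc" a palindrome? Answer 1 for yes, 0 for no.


Input: khecc
Reversed: ccehk
  Compare pos 0 ('k') with pos 4 ('c'): MISMATCH
  Compare pos 1 ('h') with pos 3 ('c'): MISMATCH
Result: not a palindrome

0


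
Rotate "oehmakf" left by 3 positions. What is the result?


Input: "oehmakf", rotate left by 3
First 3 characters: "oeh"
Remaining characters: "makf"
Concatenate remaining + first: "makf" + "oeh" = "makfoeh"

makfoeh


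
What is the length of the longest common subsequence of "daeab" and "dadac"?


LCS of "daeab" and "dadac"
DP table:
           d    a    d    a    c
      0    0    0    0    0    0
  d   0    1    1    1    1    1
  a   0    1    2    2    2    2
  e   0    1    2    2    2    2
  a   0    1    2    2    3    3
  b   0    1    2    2    3    3
LCS length = dp[5][5] = 3

3


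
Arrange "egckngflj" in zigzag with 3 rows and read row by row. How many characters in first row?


Zigzag "egckngflj" into 3 rows:
Placing characters:
  'e' => row 0
  'g' => row 1
  'c' => row 2
  'k' => row 1
  'n' => row 0
  'g' => row 1
  'f' => row 2
  'l' => row 1
  'j' => row 0
Rows:
  Row 0: "enj"
  Row 1: "gkgl"
  Row 2: "cf"
First row length: 3

3


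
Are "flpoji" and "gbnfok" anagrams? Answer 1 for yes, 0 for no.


Strings: "flpoji", "gbnfok"
Sorted first:  fijlop
Sorted second: bfgkno
Differ at position 0: 'f' vs 'b' => not anagrams

0


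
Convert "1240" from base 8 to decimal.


Input: "1240" in base 8
Positional expansion:
  Digit '1' (value 1) x 8^3 = 512
  Digit '2' (value 2) x 8^2 = 128
  Digit '4' (value 4) x 8^1 = 32
  Digit '0' (value 0) x 8^0 = 0
Sum = 672

672


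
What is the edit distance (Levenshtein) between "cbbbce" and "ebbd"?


Computing edit distance: "cbbbce" -> "ebbd"
DP table:
           e    b    b    d
      0    1    2    3    4
  c   1    1    2    3    4
  b   2    2    1    2    3
  b   3    3    2    1    2
  b   4    4    3    2    2
  c   5    5    4    3    3
  e   6    5    5    4    4
Edit distance = dp[6][4] = 4

4


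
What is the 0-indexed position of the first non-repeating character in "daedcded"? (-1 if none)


Input: daedcded
Character frequencies:
  'a': 1
  'c': 1
  'd': 4
  'e': 2
Scanning left to right for freq == 1:
  Position 0 ('d'): freq=4, skip
  Position 1 ('a'): unique! => answer = 1

1


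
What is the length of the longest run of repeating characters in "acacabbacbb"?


Input: "acacabbacbb"
Scanning for longest run:
  Position 1 ('c'): new char, reset run to 1
  Position 2 ('a'): new char, reset run to 1
  Position 3 ('c'): new char, reset run to 1
  Position 4 ('a'): new char, reset run to 1
  Position 5 ('b'): new char, reset run to 1
  Position 6 ('b'): continues run of 'b', length=2
  Position 7 ('a'): new char, reset run to 1
  Position 8 ('c'): new char, reset run to 1
  Position 9 ('b'): new char, reset run to 1
  Position 10 ('b'): continues run of 'b', length=2
Longest run: 'b' with length 2

2


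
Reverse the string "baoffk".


Input: baoffk
Reading characters right to left:
  Position 5: 'k'
  Position 4: 'f'
  Position 3: 'f'
  Position 2: 'o'
  Position 1: 'a'
  Position 0: 'b'
Reversed: kffoab

kffoab


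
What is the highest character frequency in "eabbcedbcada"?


Input: eabbcedbcada
Character counts:
  'a': 3
  'b': 3
  'c': 2
  'd': 2
  'e': 2
Maximum frequency: 3

3


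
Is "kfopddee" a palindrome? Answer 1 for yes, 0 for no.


Input: kfopddee
Reversed: eeddpofk
  Compare pos 0 ('k') with pos 7 ('e'): MISMATCH
  Compare pos 1 ('f') with pos 6 ('e'): MISMATCH
  Compare pos 2 ('o') with pos 5 ('d'): MISMATCH
  Compare pos 3 ('p') with pos 4 ('d'): MISMATCH
Result: not a palindrome

0


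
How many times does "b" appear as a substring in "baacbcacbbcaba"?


Searching for "b" in "baacbcacbbcaba"
Scanning each position:
  Position 0: "b" => MATCH
  Position 1: "a" => no
  Position 2: "a" => no
  Position 3: "c" => no
  Position 4: "b" => MATCH
  Position 5: "c" => no
  Position 6: "a" => no
  Position 7: "c" => no
  Position 8: "b" => MATCH
  Position 9: "b" => MATCH
  Position 10: "c" => no
  Position 11: "a" => no
  Position 12: "b" => MATCH
  Position 13: "a" => no
Total occurrences: 5

5


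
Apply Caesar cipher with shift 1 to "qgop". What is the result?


Caesar cipher: shift "qgop" by 1
  'q' (pos 16) + 1 = pos 17 = 'r'
  'g' (pos 6) + 1 = pos 7 = 'h'
  'o' (pos 14) + 1 = pos 15 = 'p'
  'p' (pos 15) + 1 = pos 16 = 'q'
Result: rhpq

rhpq


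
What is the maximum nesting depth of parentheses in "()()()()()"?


Input: "()()()()()"
Tracking depth:
  Position 0 '(': depth becomes 1
  Position 1 ')': depth becomes 0
  Position 2 '(': depth becomes 1
  Position 3 ')': depth becomes 0
  Position 4 '(': depth becomes 1
  Position 5 ')': depth becomes 0
  Position 6 '(': depth becomes 1
  Position 7 ')': depth becomes 0
  Position 8 '(': depth becomes 1
  Position 9 ')': depth becomes 0
Maximum depth reached: 1

1


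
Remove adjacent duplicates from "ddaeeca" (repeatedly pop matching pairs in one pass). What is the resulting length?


Input: ddaeeca
Stack-based adjacent duplicate removal:
  Read 'd': push. Stack: d
  Read 'd': matches stack top 'd' => pop. Stack: (empty)
  Read 'a': push. Stack: a
  Read 'e': push. Stack: ae
  Read 'e': matches stack top 'e' => pop. Stack: a
  Read 'c': push. Stack: ac
  Read 'a': push. Stack: aca
Final stack: "aca" (length 3)

3


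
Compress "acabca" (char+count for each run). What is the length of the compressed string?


Input: acabca
Runs:
  'a' x 1 => "a1"
  'c' x 1 => "c1"
  'a' x 1 => "a1"
  'b' x 1 => "b1"
  'c' x 1 => "c1"
  'a' x 1 => "a1"
Compressed: "a1c1a1b1c1a1"
Compressed length: 12

12


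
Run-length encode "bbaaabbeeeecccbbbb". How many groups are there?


Input: bbaaabbeeeecccbbbb
Scanning for consecutive runs:
  Group 1: 'b' x 2 (positions 0-1)
  Group 2: 'a' x 3 (positions 2-4)
  Group 3: 'b' x 2 (positions 5-6)
  Group 4: 'e' x 4 (positions 7-10)
  Group 5: 'c' x 3 (positions 11-13)
  Group 6: 'b' x 4 (positions 14-17)
Total groups: 6

6


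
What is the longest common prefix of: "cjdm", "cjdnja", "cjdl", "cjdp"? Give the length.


Words: cjdm, cjdnja, cjdl, cjdp
  Position 0: all 'c' => match
  Position 1: all 'j' => match
  Position 2: all 'd' => match
  Position 3: ('m', 'n', 'l', 'p') => mismatch, stop
LCP = "cjd" (length 3)

3


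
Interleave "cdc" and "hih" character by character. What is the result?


Interleaving "cdc" and "hih":
  Position 0: 'c' from first, 'h' from second => "ch"
  Position 1: 'd' from first, 'i' from second => "di"
  Position 2: 'c' from first, 'h' from second => "ch"
Result: chdich

chdich


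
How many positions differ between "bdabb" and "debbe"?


Comparing "bdabb" and "debbe" position by position:
  Position 0: 'b' vs 'd' => DIFFER
  Position 1: 'd' vs 'e' => DIFFER
  Position 2: 'a' vs 'b' => DIFFER
  Position 3: 'b' vs 'b' => same
  Position 4: 'b' vs 'e' => DIFFER
Positions that differ: 4

4


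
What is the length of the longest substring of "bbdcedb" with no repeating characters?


Input: "bbdcedb"
Sliding window (track last position of each char):
  Position 0 ('b'): window [0,0] length 1 -- new best
  Position 1 ('b'): repeat (last at 0), move window start to 1
  Position 1 ('b'): window [1,1] length 1
  Position 2 ('d'): window [1,2] length 2 -- new best
  Position 3 ('c'): window [1,3] length 3 -- new best
  Position 4 ('e'): window [1,4] length 4 -- new best
  Position 5 ('d'): repeat (last at 2), move window start to 3
  Position 5 ('d'): window [3,5] length 3
  Position 6 ('b'): window [3,6] length 4
Longest substring with no repeats: "bdce" with length 4

4


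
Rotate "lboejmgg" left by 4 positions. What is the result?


Input: "lboejmgg", rotate left by 4
First 4 characters: "lboe"
Remaining characters: "jmgg"
Concatenate remaining + first: "jmgg" + "lboe" = "jmgglboe"

jmgglboe


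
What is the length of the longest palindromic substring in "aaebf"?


Input: "aaebf"
Checking substrings for palindromes:
  [0:2] "aa" (len 2) => palindrome
Longest palindromic substring: "aa" with length 2

2


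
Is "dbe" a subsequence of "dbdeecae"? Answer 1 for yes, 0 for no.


Check if "dbe" is a subsequence of "dbdeecae"
Greedy scan:
  Position 0 ('d'): matches sub[0] = 'd'
  Position 1 ('b'): matches sub[1] = 'b'
  Position 2 ('d'): no match needed
  Position 3 ('e'): matches sub[2] = 'e'
  Position 4 ('e'): no match needed
  Position 5 ('c'): no match needed
  Position 6 ('a'): no match needed
  Position 7 ('e'): no match needed
All 3 characters matched => is a subsequence

1


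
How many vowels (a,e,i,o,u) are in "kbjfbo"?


Input: kbjfbo
Checking each character:
  'k' at position 0: consonant
  'b' at position 1: consonant
  'j' at position 2: consonant
  'f' at position 3: consonant
  'b' at position 4: consonant
  'o' at position 5: vowel (running total: 1)
Total vowels: 1

1


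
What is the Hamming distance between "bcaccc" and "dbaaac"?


Comparing "bcaccc" and "dbaaac" position by position:
  Position 0: 'b' vs 'd' => differ
  Position 1: 'c' vs 'b' => differ
  Position 2: 'a' vs 'a' => same
  Position 3: 'c' vs 'a' => differ
  Position 4: 'c' vs 'a' => differ
  Position 5: 'c' vs 'c' => same
Total differences (Hamming distance): 4

4


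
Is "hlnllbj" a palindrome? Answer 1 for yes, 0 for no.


Input: hlnllbj
Reversed: jbllnlh
  Compare pos 0 ('h') with pos 6 ('j'): MISMATCH
  Compare pos 1 ('l') with pos 5 ('b'): MISMATCH
  Compare pos 2 ('n') with pos 4 ('l'): MISMATCH
Result: not a palindrome

0


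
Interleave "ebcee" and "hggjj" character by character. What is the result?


Interleaving "ebcee" and "hggjj":
  Position 0: 'e' from first, 'h' from second => "eh"
  Position 1: 'b' from first, 'g' from second => "bg"
  Position 2: 'c' from first, 'g' from second => "cg"
  Position 3: 'e' from first, 'j' from second => "ej"
  Position 4: 'e' from first, 'j' from second => "ej"
Result: ehbgcgejej

ehbgcgejej


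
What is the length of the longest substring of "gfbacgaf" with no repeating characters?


Input: "gfbacgaf"
Sliding window (track last position of each char):
  Position 0 ('g'): window [0,0] length 1 -- new best
  Position 1 ('f'): window [0,1] length 2 -- new best
  Position 2 ('b'): window [0,2] length 3 -- new best
  Position 3 ('a'): window [0,3] length 4 -- new best
  Position 4 ('c'): window [0,4] length 5 -- new best
  Position 5 ('g'): repeat (last at 0), move window start to 1
  Position 5 ('g'): window [1,5] length 5
  Position 6 ('a'): repeat (last at 3), move window start to 4
  Position 6 ('a'): window [4,6] length 3
  Position 7 ('f'): window [4,7] length 4
Longest substring with no repeats: "gfbac" with length 5

5


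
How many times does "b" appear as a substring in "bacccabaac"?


Searching for "b" in "bacccabaac"
Scanning each position:
  Position 0: "b" => MATCH
  Position 1: "a" => no
  Position 2: "c" => no
  Position 3: "c" => no
  Position 4: "c" => no
  Position 5: "a" => no
  Position 6: "b" => MATCH
  Position 7: "a" => no
  Position 8: "a" => no
  Position 9: "c" => no
Total occurrences: 2

2


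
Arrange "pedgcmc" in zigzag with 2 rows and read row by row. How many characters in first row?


Zigzag "pedgcmc" into 2 rows:
Placing characters:
  'p' => row 0
  'e' => row 1
  'd' => row 0
  'g' => row 1
  'c' => row 0
  'm' => row 1
  'c' => row 0
Rows:
  Row 0: "pdcc"
  Row 1: "egm"
First row length: 4

4


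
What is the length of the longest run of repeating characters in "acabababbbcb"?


Input: "acabababbbcb"
Scanning for longest run:
  Position 1 ('c'): new char, reset run to 1
  Position 2 ('a'): new char, reset run to 1
  Position 3 ('b'): new char, reset run to 1
  Position 4 ('a'): new char, reset run to 1
  Position 5 ('b'): new char, reset run to 1
  Position 6 ('a'): new char, reset run to 1
  Position 7 ('b'): new char, reset run to 1
  Position 8 ('b'): continues run of 'b', length=2
  Position 9 ('b'): continues run of 'b', length=3
  Position 10 ('c'): new char, reset run to 1
  Position 11 ('b'): new char, reset run to 1
Longest run: 'b' with length 3

3


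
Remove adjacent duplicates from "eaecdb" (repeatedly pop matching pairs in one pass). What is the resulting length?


Input: eaecdb
Stack-based adjacent duplicate removal:
  Read 'e': push. Stack: e
  Read 'a': push. Stack: ea
  Read 'e': push. Stack: eae
  Read 'c': push. Stack: eaec
  Read 'd': push. Stack: eaecd
  Read 'b': push. Stack: eaecdb
Final stack: "eaecdb" (length 6)

6


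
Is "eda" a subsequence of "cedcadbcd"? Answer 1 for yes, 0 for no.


Check if "eda" is a subsequence of "cedcadbcd"
Greedy scan:
  Position 0 ('c'): no match needed
  Position 1 ('e'): matches sub[0] = 'e'
  Position 2 ('d'): matches sub[1] = 'd'
  Position 3 ('c'): no match needed
  Position 4 ('a'): matches sub[2] = 'a'
  Position 5 ('d'): no match needed
  Position 6 ('b'): no match needed
  Position 7 ('c'): no match needed
  Position 8 ('d'): no match needed
All 3 characters matched => is a subsequence

1


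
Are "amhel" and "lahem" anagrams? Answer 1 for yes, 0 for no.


Strings: "amhel", "lahem"
Sorted first:  aehlm
Sorted second: aehlm
Sorted forms match => anagrams

1


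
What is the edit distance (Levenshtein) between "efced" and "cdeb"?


Computing edit distance: "efced" -> "cdeb"
DP table:
           c    d    e    b
      0    1    2    3    4
  e   1    1    2    2    3
  f   2    2    2    3    3
  c   3    2    3    3    4
  e   4    3    3    3    4
  d   5    4    3    4    4
Edit distance = dp[5][4] = 4

4


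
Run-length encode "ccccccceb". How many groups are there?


Input: ccccccceb
Scanning for consecutive runs:
  Group 1: 'c' x 7 (positions 0-6)
  Group 2: 'e' x 1 (positions 7-7)
  Group 3: 'b' x 1 (positions 8-8)
Total groups: 3

3


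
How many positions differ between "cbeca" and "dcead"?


Comparing "cbeca" and "dcead" position by position:
  Position 0: 'c' vs 'd' => DIFFER
  Position 1: 'b' vs 'c' => DIFFER
  Position 2: 'e' vs 'e' => same
  Position 3: 'c' vs 'a' => DIFFER
  Position 4: 'a' vs 'd' => DIFFER
Positions that differ: 4

4


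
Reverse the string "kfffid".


Input: kfffid
Reading characters right to left:
  Position 5: 'd'
  Position 4: 'i'
  Position 3: 'f'
  Position 2: 'f'
  Position 1: 'f'
  Position 0: 'k'
Reversed: difffk

difffk


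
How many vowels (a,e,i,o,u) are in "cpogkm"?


Input: cpogkm
Checking each character:
  'c' at position 0: consonant
  'p' at position 1: consonant
  'o' at position 2: vowel (running total: 1)
  'g' at position 3: consonant
  'k' at position 4: consonant
  'm' at position 5: consonant
Total vowels: 1

1


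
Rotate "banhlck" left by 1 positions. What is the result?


Input: "banhlck", rotate left by 1
First 1 characters: "b"
Remaining characters: "anhlck"
Concatenate remaining + first: "anhlck" + "b" = "anhlckb"

anhlckb


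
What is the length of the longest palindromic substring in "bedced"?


Input: "bedced"
Checking substrings for palindromes:
  No multi-char palindromic substrings found
Longest palindromic substring: "b" with length 1

1


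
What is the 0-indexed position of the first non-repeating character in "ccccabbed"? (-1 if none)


Input: ccccabbed
Character frequencies:
  'a': 1
  'b': 2
  'c': 4
  'd': 1
  'e': 1
Scanning left to right for freq == 1:
  Position 0 ('c'): freq=4, skip
  Position 1 ('c'): freq=4, skip
  Position 2 ('c'): freq=4, skip
  Position 3 ('c'): freq=4, skip
  Position 4 ('a'): unique! => answer = 4

4


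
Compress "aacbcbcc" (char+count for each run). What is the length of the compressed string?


Input: aacbcbcc
Runs:
  'a' x 2 => "a2"
  'c' x 1 => "c1"
  'b' x 1 => "b1"
  'c' x 1 => "c1"
  'b' x 1 => "b1"
  'c' x 2 => "c2"
Compressed: "a2c1b1c1b1c2"
Compressed length: 12

12


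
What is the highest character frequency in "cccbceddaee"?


Input: cccbceddaee
Character counts:
  'a': 1
  'b': 1
  'c': 4
  'd': 2
  'e': 3
Maximum frequency: 4

4


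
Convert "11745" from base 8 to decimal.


Input: "11745" in base 8
Positional expansion:
  Digit '1' (value 1) x 8^4 = 4096
  Digit '1' (value 1) x 8^3 = 512
  Digit '7' (value 7) x 8^2 = 448
  Digit '4' (value 4) x 8^1 = 32
  Digit '5' (value 5) x 8^0 = 5
Sum = 5093

5093


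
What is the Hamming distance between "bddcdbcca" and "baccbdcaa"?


Comparing "bddcdbcca" and "baccbdcaa" position by position:
  Position 0: 'b' vs 'b' => same
  Position 1: 'd' vs 'a' => differ
  Position 2: 'd' vs 'c' => differ
  Position 3: 'c' vs 'c' => same
  Position 4: 'd' vs 'b' => differ
  Position 5: 'b' vs 'd' => differ
  Position 6: 'c' vs 'c' => same
  Position 7: 'c' vs 'a' => differ
  Position 8: 'a' vs 'a' => same
Total differences (Hamming distance): 5

5


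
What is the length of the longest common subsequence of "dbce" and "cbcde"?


LCS of "dbce" and "cbcde"
DP table:
           c    b    c    d    e
      0    0    0    0    0    0
  d   0    0    0    0    1    1
  b   0    0    1    1    1    1
  c   0    1    1    2    2    2
  e   0    1    1    2    2    3
LCS length = dp[4][5] = 3

3


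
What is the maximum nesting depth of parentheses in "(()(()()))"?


Input: "(()(()()))"
Tracking depth:
  Position 0 '(': depth becomes 1
  Position 1 '(': depth becomes 2
  Position 2 ')': depth becomes 1
  Position 3 '(': depth becomes 2
  Position 4 '(': depth becomes 3
  Position 5 ')': depth becomes 2
  Position 6 '(': depth becomes 3
  Position 7 ')': depth becomes 2
  Position 8 ')': depth becomes 1
  Position 9 ')': depth becomes 0
Maximum depth reached: 3

3


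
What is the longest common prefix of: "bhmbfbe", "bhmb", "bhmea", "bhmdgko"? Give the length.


Words: bhmbfbe, bhmb, bhmea, bhmdgko
  Position 0: all 'b' => match
  Position 1: all 'h' => match
  Position 2: all 'm' => match
  Position 3: ('b', 'b', 'e', 'd') => mismatch, stop
LCP = "bhm" (length 3)

3


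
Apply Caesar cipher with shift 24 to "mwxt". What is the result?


Caesar cipher: shift "mwxt" by 24
  'm' (pos 12) + 24 = pos 10 = 'k'
  'w' (pos 22) + 24 = pos 20 = 'u'
  'x' (pos 23) + 24 = pos 21 = 'v'
  't' (pos 19) + 24 = pos 17 = 'r'
Result: kuvr

kuvr


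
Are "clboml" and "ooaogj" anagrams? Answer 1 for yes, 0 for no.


Strings: "clboml", "ooaogj"
Sorted first:  bcllmo
Sorted second: agjooo
Differ at position 0: 'b' vs 'a' => not anagrams

0


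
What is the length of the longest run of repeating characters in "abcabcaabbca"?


Input: "abcabcaabbca"
Scanning for longest run:
  Position 1 ('b'): new char, reset run to 1
  Position 2 ('c'): new char, reset run to 1
  Position 3 ('a'): new char, reset run to 1
  Position 4 ('b'): new char, reset run to 1
  Position 5 ('c'): new char, reset run to 1
  Position 6 ('a'): new char, reset run to 1
  Position 7 ('a'): continues run of 'a', length=2
  Position 8 ('b'): new char, reset run to 1
  Position 9 ('b'): continues run of 'b', length=2
  Position 10 ('c'): new char, reset run to 1
  Position 11 ('a'): new char, reset run to 1
Longest run: 'a' with length 2

2


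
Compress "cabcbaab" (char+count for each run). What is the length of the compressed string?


Input: cabcbaab
Runs:
  'c' x 1 => "c1"
  'a' x 1 => "a1"
  'b' x 1 => "b1"
  'c' x 1 => "c1"
  'b' x 1 => "b1"
  'a' x 2 => "a2"
  'b' x 1 => "b1"
Compressed: "c1a1b1c1b1a2b1"
Compressed length: 14

14
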